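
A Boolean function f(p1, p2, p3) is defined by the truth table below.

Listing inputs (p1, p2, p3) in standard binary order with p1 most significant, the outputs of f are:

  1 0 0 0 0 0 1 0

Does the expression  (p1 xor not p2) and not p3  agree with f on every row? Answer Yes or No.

Yes

Evaluate (p1 xor not p2) and not p3 on each row and compare to f:
  p1=0, p2=0, p3=0: formula gives 1, f = 1 ✓
  p1=0, p2=0, p3=1: formula gives 0, f = 0 ✓
  p1=0, p2=1, p3=0: formula gives 0, f = 0 ✓
  p1=0, p2=1, p3=1: formula gives 0, f = 0 ✓
  p1=1, p2=0, p3=0: formula gives 0, f = 0 ✓
  … (the remaining 3 rows also agree.)
No disagreement on any input; they are logically equivalent.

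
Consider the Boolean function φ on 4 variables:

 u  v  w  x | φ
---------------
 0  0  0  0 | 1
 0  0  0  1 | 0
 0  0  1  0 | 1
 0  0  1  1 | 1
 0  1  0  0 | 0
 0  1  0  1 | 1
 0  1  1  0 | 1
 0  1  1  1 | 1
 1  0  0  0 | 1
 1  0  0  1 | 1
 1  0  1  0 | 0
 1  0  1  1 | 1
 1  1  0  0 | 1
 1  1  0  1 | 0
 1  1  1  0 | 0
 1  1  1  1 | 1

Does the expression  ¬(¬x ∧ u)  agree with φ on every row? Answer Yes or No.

Check the formula against φ row by row:
  u=0, v=0, w=0, x=0: formula gives 1, φ = 1 ✓
  u=0, v=0, w=0, x=1: formula gives 1, but φ = 0 ✗
Since they disagree at (0,0,0,1), the expression is not a correct formula for φ.

No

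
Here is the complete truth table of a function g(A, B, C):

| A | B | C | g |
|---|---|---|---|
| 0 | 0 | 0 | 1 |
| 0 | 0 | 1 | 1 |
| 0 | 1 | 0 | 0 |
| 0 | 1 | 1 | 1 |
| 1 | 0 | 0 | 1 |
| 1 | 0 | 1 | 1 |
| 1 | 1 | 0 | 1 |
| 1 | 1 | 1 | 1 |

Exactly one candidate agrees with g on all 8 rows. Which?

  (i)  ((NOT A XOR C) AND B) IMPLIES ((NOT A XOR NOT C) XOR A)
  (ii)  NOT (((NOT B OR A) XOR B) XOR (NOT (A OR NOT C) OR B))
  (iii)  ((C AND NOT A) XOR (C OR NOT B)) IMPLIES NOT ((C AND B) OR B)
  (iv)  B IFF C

i

(ii) fails at (0,0,0): the formula yields 0, g is 1.
(iii) fails at (0,1,0): the formula yields 1, g is 0.
(iv) fails at (0,0,1): the formula yields 0, g is 1.
(i) is the remaining candidate, and it agrees with g on all 8 inputs.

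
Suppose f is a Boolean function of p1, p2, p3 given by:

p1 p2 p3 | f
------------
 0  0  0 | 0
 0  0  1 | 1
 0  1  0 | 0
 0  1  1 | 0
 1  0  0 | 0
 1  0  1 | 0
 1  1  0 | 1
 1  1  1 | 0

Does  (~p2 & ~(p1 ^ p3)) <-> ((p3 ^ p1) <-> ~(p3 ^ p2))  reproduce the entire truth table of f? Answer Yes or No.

No

Test each input against both f and the formula:
  p1=0, p2=0, p3=0: formula gives 0, f = 0 ✓
  p1=0, p2=0, p3=1: formula gives 1, f = 1 ✓
  p1=0, p2=1, p3=0: formula gives 0, f = 0 ✓
  p1=0, p2=1, p3=1: formula gives 0, f = 0 ✓
  p1=1, p2=0, p3=0: formula gives 0, f = 0 ✓
  p1=1, p2=0, p3=1: formula gives 1, but f = 0 ✗
Since they disagree at (1,0,1), the expression is not a correct formula for f.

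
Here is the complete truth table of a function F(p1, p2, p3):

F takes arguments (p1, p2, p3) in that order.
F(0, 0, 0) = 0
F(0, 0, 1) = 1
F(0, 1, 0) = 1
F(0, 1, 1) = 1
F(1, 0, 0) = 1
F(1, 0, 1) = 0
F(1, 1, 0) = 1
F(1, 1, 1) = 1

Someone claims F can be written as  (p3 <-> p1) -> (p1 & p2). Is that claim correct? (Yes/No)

Check the formula against F row by row:
  p1=0, p2=0, p3=0: formula gives 0, F = 0 ✓
  p1=0, p2=0, p3=1: formula gives 1, F = 1 ✓
  p1=0, p2=1, p3=0: formula gives 0, but F = 1 ✗
Since they disagree at (0,1,0), the expression is not a correct formula for F.

No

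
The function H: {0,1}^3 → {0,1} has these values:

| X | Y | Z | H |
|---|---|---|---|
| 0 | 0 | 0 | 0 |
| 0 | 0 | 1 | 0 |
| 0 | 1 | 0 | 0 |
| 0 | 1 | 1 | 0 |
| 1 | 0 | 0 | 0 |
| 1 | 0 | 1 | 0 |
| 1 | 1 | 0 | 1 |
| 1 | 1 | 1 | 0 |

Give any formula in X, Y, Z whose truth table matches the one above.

H is 1 on exactly one input, (1,1,0), whose minterm is X·Y·¬Z. So H is just that conjunction.

H(X, Y, Z) = (X and Y) and not Z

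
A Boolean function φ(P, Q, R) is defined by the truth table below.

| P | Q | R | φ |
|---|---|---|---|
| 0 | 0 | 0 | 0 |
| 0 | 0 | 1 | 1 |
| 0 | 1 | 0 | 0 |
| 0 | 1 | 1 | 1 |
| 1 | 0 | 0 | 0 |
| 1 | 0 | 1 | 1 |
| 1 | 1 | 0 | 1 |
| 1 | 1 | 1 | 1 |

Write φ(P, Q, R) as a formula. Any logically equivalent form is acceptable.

The 0-rows are (0,0,0), (0,1,0), (1,0,0). Take each as a conjunction (¬P·¬Q·¬R, ¬P·Q·¬R, P·¬Q·¬R), form their disjunction, and complement — that gives a formula that is 1 everywhere φ is.

φ(P, Q, R) = ~((((~P & ~Q) & ~R) | ((~P & Q) & ~R)) | ((P & ~Q) & ~R))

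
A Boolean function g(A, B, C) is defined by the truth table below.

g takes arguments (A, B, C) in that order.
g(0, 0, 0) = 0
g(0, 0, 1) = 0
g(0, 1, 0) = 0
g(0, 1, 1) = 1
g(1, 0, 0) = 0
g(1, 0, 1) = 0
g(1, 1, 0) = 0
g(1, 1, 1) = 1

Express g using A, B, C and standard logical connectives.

g(A, B, C) = ((¬A ∧ B) ∧ C) ∨ ((A ∧ B) ∧ C)

g=1 on 2 inputs: (0,1,1), (1,1,1). Reading each as a conjunction of literals (¬A·B·C, A·B·C) and taking the OR gives the canonical DNF.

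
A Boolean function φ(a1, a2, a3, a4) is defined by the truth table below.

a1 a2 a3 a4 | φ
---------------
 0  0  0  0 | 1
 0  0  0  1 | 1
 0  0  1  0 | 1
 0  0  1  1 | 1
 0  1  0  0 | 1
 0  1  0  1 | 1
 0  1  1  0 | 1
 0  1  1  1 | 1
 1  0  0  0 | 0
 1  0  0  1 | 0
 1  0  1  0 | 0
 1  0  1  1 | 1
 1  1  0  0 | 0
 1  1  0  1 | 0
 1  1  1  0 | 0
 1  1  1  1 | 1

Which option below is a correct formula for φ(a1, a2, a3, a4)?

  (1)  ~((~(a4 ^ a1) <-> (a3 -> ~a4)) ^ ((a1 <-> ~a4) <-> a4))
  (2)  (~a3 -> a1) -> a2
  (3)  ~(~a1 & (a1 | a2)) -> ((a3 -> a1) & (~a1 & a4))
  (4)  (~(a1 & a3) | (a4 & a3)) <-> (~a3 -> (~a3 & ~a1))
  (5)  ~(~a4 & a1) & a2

4

(1) disagrees with φ on (0,0,0,1) (formula → 0, table → 1); rule it out.
(2) disagrees with φ on (0,0,1,0) (formula → 0, table → 1); rule it out.
(3) disagrees with φ on (0,0,0,0) (formula → 0, table → 1); rule it out.
(5) disagrees with φ on (0,0,0,0) (formula → 0, table → 1); rule it out.
That leaves (4). Evaluating it on every row reproduces the table of φ exactly.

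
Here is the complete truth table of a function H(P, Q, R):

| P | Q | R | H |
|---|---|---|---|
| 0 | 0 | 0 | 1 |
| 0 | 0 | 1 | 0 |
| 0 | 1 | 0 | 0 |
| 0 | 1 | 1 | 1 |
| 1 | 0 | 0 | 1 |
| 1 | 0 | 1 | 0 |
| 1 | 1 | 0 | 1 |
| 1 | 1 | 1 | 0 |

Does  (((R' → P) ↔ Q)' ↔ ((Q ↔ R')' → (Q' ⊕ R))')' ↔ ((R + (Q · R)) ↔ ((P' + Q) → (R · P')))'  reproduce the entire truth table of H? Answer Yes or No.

Test each input against both H and the formula:
  P=0, Q=0, R=0: formula gives 1, H = 1 ✓
  P=0, Q=0, R=1: formula gives 0, H = 0 ✓
  P=0, Q=1, R=0: formula gives 0, H = 0 ✓
  P=0, Q=1, R=1: formula gives 1, H = 1 ✓
  P=1, Q=0, R=0: formula gives 1, H = 1 ✓
  …and likewise for the remaining 3 rows.
Every row agrees, so the formula is equivalent.

Yes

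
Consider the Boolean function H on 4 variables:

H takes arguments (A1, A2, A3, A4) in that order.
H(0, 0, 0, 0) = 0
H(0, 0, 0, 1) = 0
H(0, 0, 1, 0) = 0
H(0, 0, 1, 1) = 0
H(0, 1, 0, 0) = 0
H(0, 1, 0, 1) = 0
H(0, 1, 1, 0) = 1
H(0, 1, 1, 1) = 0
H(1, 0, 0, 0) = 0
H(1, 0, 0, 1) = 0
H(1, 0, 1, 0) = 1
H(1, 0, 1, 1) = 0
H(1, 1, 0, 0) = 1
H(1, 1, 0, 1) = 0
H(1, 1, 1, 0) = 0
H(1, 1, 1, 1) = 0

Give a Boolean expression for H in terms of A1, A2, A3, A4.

H(A1, A2, A3, A4) = ((((A1' · A2) · A3) · A4') + (((A1 · A2') · A3) · A4')) + (((A1 · A2) · A3') · A4')

The 1-rows are (0,1,1,0), (1,0,1,0), (1,1,0,0). Each contributes one minterm — ¬A1·A2·A3·¬A4; A1·¬A2·A3·¬A4; A1·A2·¬A3·¬A4 — and their disjunction is a sum-of-products form of H.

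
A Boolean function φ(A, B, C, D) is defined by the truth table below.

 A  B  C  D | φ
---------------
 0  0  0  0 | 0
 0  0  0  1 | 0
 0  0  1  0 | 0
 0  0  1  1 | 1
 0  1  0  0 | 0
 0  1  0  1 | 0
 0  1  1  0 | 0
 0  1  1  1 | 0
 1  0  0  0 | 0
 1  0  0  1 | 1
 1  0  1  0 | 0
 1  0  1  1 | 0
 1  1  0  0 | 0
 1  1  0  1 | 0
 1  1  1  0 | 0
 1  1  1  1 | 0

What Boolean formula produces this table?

The 1-rows are (0,0,1,1), (1,0,0,1). Each contributes one minterm — ¬A·¬B·C·D; A·¬B·¬C·D — and their disjunction is a sum-of-products form of φ.

φ(A, B, C, D) = (((¬A ∧ ¬B) ∧ C) ∧ D) ∨ (((A ∧ ¬B) ∧ ¬C) ∧ D)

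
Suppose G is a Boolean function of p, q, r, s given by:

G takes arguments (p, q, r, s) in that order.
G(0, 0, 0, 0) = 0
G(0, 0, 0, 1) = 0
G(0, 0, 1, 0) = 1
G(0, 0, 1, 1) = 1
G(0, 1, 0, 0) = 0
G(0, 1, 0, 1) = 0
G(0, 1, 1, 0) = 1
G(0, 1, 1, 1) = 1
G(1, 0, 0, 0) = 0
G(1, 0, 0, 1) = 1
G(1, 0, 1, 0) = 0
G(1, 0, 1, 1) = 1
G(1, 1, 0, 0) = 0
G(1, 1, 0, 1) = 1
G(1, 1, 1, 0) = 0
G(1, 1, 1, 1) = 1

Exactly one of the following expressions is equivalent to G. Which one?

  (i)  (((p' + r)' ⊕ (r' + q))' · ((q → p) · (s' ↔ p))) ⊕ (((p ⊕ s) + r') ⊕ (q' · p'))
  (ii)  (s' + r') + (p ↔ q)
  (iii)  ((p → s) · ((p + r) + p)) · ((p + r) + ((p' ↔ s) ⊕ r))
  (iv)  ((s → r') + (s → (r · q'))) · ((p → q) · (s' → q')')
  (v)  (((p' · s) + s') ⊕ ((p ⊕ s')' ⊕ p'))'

iii

(i) disagrees with G on (0,1,0,0) (formula → 1, table → 0); rule it out.
(ii) disagrees with G on (0,0,0,0) (formula → 1, table → 0); rule it out.
(iv) disagrees with G on (0,0,1,0) (formula → 0, table → 1); rule it out.
(v) disagrees with G on (0,0,0,0) (formula → 1, table → 0); rule it out.
(iii) is the remaining candidate, and it agrees with G on all 16 inputs.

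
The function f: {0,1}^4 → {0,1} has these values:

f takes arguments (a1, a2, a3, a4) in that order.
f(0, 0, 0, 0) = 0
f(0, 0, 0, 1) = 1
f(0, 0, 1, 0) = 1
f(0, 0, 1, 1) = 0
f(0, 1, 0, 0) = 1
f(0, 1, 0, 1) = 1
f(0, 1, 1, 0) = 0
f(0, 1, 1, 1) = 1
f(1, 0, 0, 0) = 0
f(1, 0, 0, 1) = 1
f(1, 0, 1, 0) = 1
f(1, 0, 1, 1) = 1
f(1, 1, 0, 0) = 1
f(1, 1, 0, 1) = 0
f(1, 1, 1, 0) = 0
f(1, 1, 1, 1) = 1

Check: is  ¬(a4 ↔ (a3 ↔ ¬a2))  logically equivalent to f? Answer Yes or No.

Test each input against both f and the formula:
  a1=0, a2=0, a3=0, a4=0: formula gives 0, f = 0 ✓
  a1=0, a2=0, a3=0, a4=1: formula gives 1, f = 1 ✓
  a1=0, a2=0, a3=1, a4=0: formula gives 1, f = 1 ✓
  a1=0, a2=0, a3=1, a4=1: formula gives 0, f = 0 ✓
  …
  a1=0, a2=1, a3=0, a4=1: formula gives 0, but f = 1 ✗
Row (0,1,0,1) is a counterexample, so the formula is not equivalent to f.

No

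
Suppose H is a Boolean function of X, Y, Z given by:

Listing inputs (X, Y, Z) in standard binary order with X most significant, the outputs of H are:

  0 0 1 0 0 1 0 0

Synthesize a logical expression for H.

H(X, Y, Z) = ((¬X ∧ Y) ∧ ¬Z) ∨ ((X ∧ ¬Y) ∧ Z)

H=1 on 2 inputs: (0,1,0), (1,0,1). Reading each as a conjunction of literals (¬X·Y·¬Z, X·¬Y·Z) and taking the OR gives the canonical DNF.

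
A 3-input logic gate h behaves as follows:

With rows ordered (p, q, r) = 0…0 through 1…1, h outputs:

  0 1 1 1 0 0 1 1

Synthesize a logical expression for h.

h(p, q, r) = NOT ((((NOT p AND NOT q) AND NOT r) OR ((p AND NOT q) AND NOT r)) OR ((p AND NOT q) AND r))

h is 0 on only 3 rows — (0,0,0), (1,0,0), (1,0,1). Writing each as a minterm (¬p·¬q·¬r, p·¬q·¬r, p·¬q·r) and OR-ing them characterizes exactly where h=0, so h is the negation of that disjunction.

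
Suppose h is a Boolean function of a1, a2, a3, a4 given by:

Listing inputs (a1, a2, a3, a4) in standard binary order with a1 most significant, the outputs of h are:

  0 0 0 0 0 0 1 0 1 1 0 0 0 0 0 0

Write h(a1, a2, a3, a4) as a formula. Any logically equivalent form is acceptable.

The 1-rows are (0,1,1,0), (1,0,0,0), (1,0,0,1). Each contributes one minterm — ¬a1·a2·a3·¬a4; a1·¬a2·¬a3·¬a4; a1·¬a2·¬a3·a4 — and their disjunction is a sum-of-products form of h.

h(a1, a2, a3, a4) = ((((not a1 and a2) and a3) and not a4) or (((a1 and not a2) and not a3) and not a4)) or (((a1 and not a2) and not a3) and a4)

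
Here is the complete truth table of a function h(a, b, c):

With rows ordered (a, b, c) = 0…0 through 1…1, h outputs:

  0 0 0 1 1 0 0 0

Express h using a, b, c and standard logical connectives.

The 1-rows are (0,1,1), (1,0,0). Each contributes one minterm — ¬a·b·c; a·¬b·¬c — and their disjunction is a sum-of-products form of h.

h(a, b, c) = ((NOT a AND b) AND c) OR ((a AND NOT b) AND NOT c)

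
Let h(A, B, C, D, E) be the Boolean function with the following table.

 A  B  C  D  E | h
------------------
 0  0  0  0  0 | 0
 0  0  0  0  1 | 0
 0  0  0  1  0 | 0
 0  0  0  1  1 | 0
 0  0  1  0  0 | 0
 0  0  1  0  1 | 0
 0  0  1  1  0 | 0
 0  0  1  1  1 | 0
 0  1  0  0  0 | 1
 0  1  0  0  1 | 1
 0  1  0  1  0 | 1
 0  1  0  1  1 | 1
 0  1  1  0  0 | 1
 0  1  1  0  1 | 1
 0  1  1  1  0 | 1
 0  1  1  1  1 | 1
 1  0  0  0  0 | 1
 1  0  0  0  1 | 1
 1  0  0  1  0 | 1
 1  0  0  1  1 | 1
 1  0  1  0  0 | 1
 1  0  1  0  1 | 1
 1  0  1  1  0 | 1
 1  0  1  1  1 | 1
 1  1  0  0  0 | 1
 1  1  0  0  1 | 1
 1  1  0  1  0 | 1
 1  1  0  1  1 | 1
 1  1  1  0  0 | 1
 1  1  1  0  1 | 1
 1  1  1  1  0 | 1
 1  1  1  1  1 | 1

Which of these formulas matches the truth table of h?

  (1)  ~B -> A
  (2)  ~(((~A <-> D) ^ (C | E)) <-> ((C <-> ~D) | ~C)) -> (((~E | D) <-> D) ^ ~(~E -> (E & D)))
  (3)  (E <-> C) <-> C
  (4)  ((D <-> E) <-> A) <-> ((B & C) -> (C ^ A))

1

(2): at (0,0,0,0,0) it gives 1, but h = 0 — eliminated.
(3): at (0,0,0,0,1) it gives 1, but h = 0 — eliminated.
(4): at (0,0,0,0,1) it gives 1, but h = 0 — eliminated.
Only (1) survives; checking it on all 32 rows confirms it matches h.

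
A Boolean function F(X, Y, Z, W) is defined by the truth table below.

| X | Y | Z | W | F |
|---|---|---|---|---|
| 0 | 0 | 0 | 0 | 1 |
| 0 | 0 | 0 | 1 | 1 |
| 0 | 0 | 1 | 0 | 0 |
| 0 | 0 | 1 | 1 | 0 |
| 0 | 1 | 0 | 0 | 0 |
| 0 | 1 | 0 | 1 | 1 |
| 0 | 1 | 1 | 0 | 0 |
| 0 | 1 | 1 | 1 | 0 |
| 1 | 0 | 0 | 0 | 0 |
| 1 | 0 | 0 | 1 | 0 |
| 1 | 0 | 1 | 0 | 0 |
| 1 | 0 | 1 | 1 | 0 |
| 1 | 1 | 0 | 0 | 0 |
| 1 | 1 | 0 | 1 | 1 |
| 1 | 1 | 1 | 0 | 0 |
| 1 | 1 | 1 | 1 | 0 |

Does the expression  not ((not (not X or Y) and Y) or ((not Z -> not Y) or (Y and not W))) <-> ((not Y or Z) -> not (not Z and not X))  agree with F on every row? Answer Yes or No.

Test each input against both F and the formula:
  X=0, Y=0, Z=0, W=0: formula gives 1, F = 1 ✓
  X=0, Y=0, Z=0, W=1: formula gives 1, F = 1 ✓
  X=0, Y=0, Z=1, W=0: formula gives 0, F = 0 ✓
  X=0, Y=0, Z=1, W=1: formula gives 0, F = 0 ✓
  … (the remaining 12 rows also agree.)
All 16 rows match — the expression computes F exactly.

Yes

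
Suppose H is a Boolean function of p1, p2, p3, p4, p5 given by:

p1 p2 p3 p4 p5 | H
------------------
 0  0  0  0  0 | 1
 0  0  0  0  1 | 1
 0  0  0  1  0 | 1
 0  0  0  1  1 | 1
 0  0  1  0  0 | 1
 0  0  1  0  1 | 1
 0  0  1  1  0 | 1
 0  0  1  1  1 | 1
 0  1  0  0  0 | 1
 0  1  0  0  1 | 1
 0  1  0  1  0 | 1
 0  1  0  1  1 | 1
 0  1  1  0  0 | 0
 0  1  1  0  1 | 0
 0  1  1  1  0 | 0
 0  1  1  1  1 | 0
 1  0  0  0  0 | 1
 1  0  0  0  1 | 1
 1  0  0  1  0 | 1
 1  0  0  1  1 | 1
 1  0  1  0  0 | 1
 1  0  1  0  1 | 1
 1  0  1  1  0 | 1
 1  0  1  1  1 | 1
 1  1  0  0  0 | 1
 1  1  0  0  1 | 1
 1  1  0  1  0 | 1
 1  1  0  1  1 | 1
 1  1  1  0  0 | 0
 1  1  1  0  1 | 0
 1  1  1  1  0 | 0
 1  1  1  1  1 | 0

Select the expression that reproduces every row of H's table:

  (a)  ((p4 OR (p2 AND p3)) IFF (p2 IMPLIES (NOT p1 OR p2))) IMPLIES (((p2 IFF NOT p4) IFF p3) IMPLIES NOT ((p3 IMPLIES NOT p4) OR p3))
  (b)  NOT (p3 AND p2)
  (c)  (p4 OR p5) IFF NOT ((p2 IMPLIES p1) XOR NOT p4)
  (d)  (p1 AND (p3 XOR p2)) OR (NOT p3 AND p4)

(a) fails at (0,0,1,1,0): the formula yields 0, H is 1.
(c) fails at (0,0,0,0,0): the formula yields 0, H is 1.
(d) fails at (0,0,0,0,0): the formula yields 0, H is 1.
Only (b) survives; checking it on all 32 rows confirms it matches H.

b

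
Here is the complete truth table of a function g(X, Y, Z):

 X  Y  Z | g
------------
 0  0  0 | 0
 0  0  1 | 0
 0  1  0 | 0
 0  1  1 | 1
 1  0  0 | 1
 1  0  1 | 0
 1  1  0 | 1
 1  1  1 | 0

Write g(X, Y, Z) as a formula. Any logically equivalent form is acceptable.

g(X, Y, Z) = (((not X and Y) and Z) or ((X and not Y) and not Z)) or ((X and Y) and not Z)

Collect the rows where g=1 — (0,1,1), (1,0,0), (1,1,0) — and write one minterm per row: ¬X·Y·Z, X·¬Y·¬Z, X·Y·¬Z. Their union (logical OR) reproduces the table exactly.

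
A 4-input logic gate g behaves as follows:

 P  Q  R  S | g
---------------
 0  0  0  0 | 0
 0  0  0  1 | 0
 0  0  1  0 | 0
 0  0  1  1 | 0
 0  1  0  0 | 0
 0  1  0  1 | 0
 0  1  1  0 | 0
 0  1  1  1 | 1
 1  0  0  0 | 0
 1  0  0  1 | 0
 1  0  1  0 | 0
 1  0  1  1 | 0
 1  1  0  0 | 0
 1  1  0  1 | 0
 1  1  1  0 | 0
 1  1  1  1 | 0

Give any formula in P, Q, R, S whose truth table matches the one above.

g(P, Q, R, S) = ((NOT P AND Q) AND R) AND S

Only row (0,1,1,1) gives 1. That row's minterm ¬P·Q·R·S is g directly.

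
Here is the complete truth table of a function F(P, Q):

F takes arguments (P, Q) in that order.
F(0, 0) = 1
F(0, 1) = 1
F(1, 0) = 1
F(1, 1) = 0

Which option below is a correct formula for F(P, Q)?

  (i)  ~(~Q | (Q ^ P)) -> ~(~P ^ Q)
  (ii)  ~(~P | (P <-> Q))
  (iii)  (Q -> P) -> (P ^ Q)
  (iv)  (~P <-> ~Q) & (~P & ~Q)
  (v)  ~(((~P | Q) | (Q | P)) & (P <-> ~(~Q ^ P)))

i

(ii): at (0,0) it gives 0, but F = 1 — eliminated.
(iii): at (0,0) it gives 0, but F = 1 — eliminated.
(iv): at (0,1) it gives 0, but F = 1 — eliminated.
(v): at (0,0) it gives 0, but F = 1 — eliminated.
Only (i) survives; checking it on all 4 rows confirms it matches F.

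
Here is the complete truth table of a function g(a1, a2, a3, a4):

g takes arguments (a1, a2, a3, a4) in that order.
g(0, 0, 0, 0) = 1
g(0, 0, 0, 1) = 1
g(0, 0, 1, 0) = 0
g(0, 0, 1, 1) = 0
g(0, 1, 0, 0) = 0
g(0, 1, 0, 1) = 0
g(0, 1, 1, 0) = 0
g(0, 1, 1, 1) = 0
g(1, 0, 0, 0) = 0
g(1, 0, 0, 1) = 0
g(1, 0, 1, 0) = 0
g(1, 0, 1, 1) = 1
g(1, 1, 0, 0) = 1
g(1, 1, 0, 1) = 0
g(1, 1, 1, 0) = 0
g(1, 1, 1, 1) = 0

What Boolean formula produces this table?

Collect the rows where g=1 — (0,0,0,0), (0,0,0,1), (1,0,1,1), (1,1,0,0) — and write one minterm per row: ¬a1·¬a2·¬a3·¬a4, ¬a1·¬a2·¬a3·a4, a1·¬a2·a3·a4, a1·a2·¬a3·¬a4. Their union (logical OR) reproduces the table exactly.

g(a1, a2, a3, a4) = (((((¬a1 ∧ ¬a2) ∧ ¬a3) ∧ ¬a4) ∨ (((¬a1 ∧ ¬a2) ∧ ¬a3) ∧ a4)) ∨ (((a1 ∧ ¬a2) ∧ a3) ∧ a4)) ∨ (((a1 ∧ a2) ∧ ¬a3) ∧ ¬a4)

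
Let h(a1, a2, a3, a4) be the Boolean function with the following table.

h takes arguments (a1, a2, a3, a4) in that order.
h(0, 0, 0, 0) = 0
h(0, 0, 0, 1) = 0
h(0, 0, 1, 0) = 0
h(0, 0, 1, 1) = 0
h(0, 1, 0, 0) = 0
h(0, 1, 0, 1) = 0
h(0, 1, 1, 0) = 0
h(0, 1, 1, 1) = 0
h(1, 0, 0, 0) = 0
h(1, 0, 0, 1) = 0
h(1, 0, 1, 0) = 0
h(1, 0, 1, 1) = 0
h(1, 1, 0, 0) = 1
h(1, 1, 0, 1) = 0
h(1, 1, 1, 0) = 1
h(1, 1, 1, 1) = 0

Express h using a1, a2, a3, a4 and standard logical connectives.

Collect the rows where h=1 — (1,1,0,0), (1,1,1,0) — and write one minterm per row: a1·a2·¬a3·¬a4, a1·a2·a3·¬a4. Their union (logical OR) reproduces the table exactly.

h(a1, a2, a3, a4) = (((a1 ∧ a2) ∧ ¬a3) ∧ ¬a4) ∨ (((a1 ∧ a2) ∧ a3) ∧ ¬a4)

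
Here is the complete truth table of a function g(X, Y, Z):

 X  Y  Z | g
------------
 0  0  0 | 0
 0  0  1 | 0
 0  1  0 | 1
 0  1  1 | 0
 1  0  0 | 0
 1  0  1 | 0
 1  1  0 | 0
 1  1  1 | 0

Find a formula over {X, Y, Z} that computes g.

g(X, Y, Z) = (~X & Y) & ~Z

Only row (0,1,0) gives 1. That row's minterm ¬X·Y·¬Z is g directly.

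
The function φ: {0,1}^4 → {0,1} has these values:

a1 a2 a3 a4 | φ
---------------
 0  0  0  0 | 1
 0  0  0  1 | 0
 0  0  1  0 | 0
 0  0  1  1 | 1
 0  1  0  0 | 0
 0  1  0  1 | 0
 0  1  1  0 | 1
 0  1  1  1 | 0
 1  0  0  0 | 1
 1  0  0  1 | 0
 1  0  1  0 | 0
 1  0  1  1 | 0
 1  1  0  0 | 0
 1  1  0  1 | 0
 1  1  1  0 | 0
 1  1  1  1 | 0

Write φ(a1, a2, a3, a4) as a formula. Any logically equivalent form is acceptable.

φ(a1, a2, a3, a4) = (((((~a1 & ~a2) & ~a3) & ~a4) | (((~a1 & ~a2) & a3) & a4)) | (((~a1 & a2) & a3) & ~a4)) | (((a1 & ~a2) & ~a3) & ~a4)

The 1-rows are (0,0,0,0), (0,0,1,1), (0,1,1,0), (1,0,0,0). Each contributes one minterm — ¬a1·¬a2·¬a3·¬a4; ¬a1·¬a2·a3·a4; ¬a1·a2·a3·¬a4; a1·¬a2·¬a3·¬a4 — and their disjunction is a sum-of-products form of φ.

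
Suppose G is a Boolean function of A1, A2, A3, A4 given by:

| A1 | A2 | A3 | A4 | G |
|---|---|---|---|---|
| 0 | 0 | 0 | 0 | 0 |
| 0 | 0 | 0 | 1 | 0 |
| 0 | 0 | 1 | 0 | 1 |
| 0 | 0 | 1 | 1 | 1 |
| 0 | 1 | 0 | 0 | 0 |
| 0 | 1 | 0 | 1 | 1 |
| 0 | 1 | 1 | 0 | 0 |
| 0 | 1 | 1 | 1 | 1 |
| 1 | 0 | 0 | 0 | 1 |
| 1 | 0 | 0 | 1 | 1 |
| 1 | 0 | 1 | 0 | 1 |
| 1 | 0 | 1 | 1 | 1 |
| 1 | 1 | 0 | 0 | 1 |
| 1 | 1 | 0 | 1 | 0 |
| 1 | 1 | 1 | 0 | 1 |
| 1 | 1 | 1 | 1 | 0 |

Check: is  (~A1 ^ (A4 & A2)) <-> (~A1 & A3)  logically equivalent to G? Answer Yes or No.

Check the formula against G row by row:
  A1=0, A2=0, A3=0, A4=0: formula gives 0, G = 0 ✓
  A1=0, A2=0, A3=0, A4=1: formula gives 0, G = 0 ✓
  A1=0, A2=0, A3=1, A4=0: formula gives 1, G = 1 ✓
  A1=0, A2=0, A3=1, A4=1: formula gives 1, G = 1 ✓
  …
  A1=0, A2=1, A3=1, A4=0: formula gives 1, but G = 0 ✗
Since they disagree at (0,1,1,0), the expression is not a correct formula for G.

No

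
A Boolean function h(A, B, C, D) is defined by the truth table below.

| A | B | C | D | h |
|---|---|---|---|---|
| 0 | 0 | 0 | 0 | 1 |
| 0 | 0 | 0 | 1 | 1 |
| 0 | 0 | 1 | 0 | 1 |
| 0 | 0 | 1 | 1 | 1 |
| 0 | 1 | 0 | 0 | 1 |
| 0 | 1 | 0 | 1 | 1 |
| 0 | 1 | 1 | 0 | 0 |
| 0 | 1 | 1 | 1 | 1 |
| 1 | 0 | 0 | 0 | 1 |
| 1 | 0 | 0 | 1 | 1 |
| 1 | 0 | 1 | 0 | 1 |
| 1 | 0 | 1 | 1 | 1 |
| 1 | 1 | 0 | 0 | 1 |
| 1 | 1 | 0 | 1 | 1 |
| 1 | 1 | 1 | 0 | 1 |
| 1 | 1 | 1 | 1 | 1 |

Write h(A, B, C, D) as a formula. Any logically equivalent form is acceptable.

h is 0 on exactly one input, (0,1,1,0), whose minterm is ¬A·B·C·¬D. So h is the negation of that single conjunction.

h(A, B, C, D) = NOT (((NOT A AND B) AND C) AND NOT D)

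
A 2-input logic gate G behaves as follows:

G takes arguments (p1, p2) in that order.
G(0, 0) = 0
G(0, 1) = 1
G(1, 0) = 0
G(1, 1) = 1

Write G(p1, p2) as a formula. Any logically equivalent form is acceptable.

The output simply equals p2.

G(p1, p2) = p2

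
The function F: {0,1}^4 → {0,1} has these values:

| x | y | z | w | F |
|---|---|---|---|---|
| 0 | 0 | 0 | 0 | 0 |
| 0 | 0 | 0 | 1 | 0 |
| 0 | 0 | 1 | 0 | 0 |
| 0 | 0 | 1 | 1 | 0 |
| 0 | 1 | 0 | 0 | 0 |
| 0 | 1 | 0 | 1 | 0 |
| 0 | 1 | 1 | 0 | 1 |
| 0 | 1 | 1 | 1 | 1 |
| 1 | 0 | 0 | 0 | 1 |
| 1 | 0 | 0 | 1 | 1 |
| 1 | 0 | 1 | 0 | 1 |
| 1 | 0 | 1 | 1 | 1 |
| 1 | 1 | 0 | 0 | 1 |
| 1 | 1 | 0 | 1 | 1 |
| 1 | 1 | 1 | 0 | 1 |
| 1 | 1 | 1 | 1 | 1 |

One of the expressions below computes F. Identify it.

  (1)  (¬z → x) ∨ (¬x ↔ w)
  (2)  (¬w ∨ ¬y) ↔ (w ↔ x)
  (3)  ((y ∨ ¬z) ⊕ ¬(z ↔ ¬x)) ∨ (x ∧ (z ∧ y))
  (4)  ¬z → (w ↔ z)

(1): at (0,0,0,1) it gives 1, but F = 0 — eliminated.
(2): at (0,0,0,0) it gives 1, but F = 0 — eliminated.
(4): at (0,0,0,0) it gives 1, but F = 0 — eliminated.
Only (3) survives; checking it on all 16 rows confirms it matches F.

3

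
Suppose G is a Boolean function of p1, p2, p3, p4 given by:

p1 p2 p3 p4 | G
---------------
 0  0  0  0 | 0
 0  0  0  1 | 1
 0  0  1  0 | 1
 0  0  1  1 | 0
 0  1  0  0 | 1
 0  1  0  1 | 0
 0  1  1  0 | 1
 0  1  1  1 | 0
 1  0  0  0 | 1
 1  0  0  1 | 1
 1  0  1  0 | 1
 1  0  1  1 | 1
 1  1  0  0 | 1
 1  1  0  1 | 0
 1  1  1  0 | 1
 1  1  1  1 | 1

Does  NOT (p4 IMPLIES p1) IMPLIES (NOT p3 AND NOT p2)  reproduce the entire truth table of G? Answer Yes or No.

No

Check the formula against G row by row:
  p1=0, p2=0, p3=0, p4=0: formula gives 1, but G = 0 ✗
Since they disagree at (0,0,0,0), the expression is not a correct formula for G.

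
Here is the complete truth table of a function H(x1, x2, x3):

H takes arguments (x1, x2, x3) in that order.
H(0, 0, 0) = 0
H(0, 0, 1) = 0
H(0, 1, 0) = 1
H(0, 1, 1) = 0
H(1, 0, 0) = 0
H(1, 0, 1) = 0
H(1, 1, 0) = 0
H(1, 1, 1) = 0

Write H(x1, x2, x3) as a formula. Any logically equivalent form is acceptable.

H is 1 on exactly one input, (0,1,0), whose minterm is ¬x1·x2·¬x3. So H is just that conjunction.

H(x1, x2, x3) = (x1' · x2) · x3'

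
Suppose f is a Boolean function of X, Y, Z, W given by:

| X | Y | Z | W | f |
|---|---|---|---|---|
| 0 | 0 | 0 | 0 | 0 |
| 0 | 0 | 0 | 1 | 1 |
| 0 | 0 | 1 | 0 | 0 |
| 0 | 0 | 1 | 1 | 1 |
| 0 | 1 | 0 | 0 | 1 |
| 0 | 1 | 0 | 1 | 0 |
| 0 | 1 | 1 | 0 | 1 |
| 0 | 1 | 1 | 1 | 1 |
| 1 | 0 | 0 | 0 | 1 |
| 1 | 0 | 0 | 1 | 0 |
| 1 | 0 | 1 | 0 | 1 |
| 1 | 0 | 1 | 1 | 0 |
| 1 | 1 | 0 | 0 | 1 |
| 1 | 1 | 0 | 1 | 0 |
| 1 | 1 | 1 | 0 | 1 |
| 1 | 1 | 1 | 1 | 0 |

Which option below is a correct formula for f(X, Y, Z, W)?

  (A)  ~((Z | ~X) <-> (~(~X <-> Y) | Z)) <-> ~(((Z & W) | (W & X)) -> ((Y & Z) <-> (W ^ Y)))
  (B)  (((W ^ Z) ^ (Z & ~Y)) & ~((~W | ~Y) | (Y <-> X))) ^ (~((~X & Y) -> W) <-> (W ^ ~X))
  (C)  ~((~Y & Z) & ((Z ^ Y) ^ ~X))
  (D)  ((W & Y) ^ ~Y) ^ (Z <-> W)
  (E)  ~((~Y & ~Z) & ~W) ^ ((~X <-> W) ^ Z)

B

(A): at (0,0,0,0) it gives 1, but f = 0 — eliminated.
(C): at (0,0,0,0) it gives 1, but f = 0 — eliminated.
(D): at (0,0,1,0) it gives 1, but f = 0 — eliminated.
(E): at (0,0,0,1) it gives 0, but f = 1 — eliminated.
(B) is the remaining candidate, and it agrees with f on all 16 inputs.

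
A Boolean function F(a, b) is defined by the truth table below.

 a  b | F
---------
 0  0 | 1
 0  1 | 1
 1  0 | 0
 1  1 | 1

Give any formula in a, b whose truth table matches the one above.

F(a, b) = a → b

This is a → b (false only at 1,0).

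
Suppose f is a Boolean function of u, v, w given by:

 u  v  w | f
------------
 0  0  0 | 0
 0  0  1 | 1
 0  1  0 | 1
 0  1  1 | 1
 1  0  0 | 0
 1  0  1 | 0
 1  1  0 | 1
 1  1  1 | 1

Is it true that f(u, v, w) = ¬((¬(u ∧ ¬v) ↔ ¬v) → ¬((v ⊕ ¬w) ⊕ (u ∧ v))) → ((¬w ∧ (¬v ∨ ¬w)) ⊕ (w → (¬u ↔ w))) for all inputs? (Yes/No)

Test each input against both f and the formula:
  u=0, v=0, w=0: formula gives 0, f = 0 ✓
  u=0, v=0, w=1: formula gives 1, f = 1 ✓
  u=0, v=1, w=0: formula gives 1, f = 1 ✓
  u=0, v=1, w=1: formula gives 1, f = 1 ✓
  u=1, v=0, w=0: formula gives 1, but f = 0 ✗
Row (1,0,0) is a counterexample, so the formula is not equivalent to f.

No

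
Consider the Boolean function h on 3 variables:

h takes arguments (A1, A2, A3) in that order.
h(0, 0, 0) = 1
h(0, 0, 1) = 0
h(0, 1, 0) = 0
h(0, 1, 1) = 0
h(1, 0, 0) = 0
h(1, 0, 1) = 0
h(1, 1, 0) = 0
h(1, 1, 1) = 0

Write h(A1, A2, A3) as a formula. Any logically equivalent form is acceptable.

h(A1, A2, A3) = ~((A1 | A2) | A3)

The output is 1 only when every input is 0 — NOR of all inputs.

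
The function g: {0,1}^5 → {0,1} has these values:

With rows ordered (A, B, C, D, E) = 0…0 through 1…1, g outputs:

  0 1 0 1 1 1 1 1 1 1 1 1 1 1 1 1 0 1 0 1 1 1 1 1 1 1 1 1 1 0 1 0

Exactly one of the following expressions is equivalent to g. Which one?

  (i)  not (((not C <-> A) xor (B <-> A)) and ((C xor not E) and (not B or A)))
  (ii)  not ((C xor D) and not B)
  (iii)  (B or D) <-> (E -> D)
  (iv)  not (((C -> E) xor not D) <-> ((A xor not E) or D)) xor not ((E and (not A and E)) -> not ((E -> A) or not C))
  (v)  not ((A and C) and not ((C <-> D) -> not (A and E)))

i

(ii): at (0,0,0,0,0) it gives 1, but g = 0 — eliminated.
(iii): at (0,0,0,1,0) it gives 1, but g = 0 — eliminated.
(iv): at (0,0,0,0,0) it gives 1, but g = 0 — eliminated.
(v): at (0,0,0,0,0) it gives 1, but g = 0 — eliminated.
That leaves (i). Evaluating it on every row reproduces the table of g exactly.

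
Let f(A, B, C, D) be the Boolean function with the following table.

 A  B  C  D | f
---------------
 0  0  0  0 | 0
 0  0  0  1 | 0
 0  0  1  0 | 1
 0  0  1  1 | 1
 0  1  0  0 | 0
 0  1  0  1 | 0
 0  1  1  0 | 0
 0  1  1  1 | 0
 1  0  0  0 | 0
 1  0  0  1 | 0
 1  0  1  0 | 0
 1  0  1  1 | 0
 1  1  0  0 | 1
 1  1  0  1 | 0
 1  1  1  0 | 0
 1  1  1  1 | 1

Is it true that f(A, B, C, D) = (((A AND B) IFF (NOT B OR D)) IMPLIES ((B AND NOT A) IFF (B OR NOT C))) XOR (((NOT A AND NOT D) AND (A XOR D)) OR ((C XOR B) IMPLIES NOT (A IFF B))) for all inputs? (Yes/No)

Test each input against both f and the formula:
  A=0, B=0, C=0, D=0: formula gives 0, f = 0 ✓
  A=0, B=0, C=0, D=1: formula gives 0, f = 0 ✓
  A=0, B=0, C=1, D=0: formula gives 1, f = 1 ✓
  A=0, B=0, C=1, D=1: formula gives 1, f = 1 ✓
  … (the remaining 12 rows also agree.)
Every row agrees, so the formula is equivalent.

Yes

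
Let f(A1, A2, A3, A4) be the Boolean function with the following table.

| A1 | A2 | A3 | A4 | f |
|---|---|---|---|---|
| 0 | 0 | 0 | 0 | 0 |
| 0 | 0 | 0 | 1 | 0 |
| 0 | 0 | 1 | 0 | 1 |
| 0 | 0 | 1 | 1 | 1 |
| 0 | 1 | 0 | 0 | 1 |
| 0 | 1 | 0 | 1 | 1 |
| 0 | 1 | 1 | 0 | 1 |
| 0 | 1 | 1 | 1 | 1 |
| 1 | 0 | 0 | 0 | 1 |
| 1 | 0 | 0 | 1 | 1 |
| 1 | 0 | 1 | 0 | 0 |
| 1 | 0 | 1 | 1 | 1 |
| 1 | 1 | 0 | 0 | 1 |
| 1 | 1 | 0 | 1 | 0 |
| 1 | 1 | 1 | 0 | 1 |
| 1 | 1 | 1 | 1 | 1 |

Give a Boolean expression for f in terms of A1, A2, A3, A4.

f(A1, A2, A3, A4) = NOT ((((((NOT A1 AND NOT A2) AND NOT A3) AND NOT A4) OR (((NOT A1 AND NOT A2) AND NOT A3) AND A4)) OR (((A1 AND NOT A2) AND A3) AND NOT A4)) OR (((A1 AND A2) AND NOT A3) AND A4))

f is 0 on only 4 rows — (0,0,0,0), (0,0,0,1), (1,0,1,0), (1,1,0,1). Writing each as a minterm (¬A1·¬A2·¬A3·¬A4, ¬A1·¬A2·¬A3·A4, A1·¬A2·A3·¬A4, A1·A2·¬A3·A4) and OR-ing them characterizes exactly where f=0, so f is the negation of that disjunction.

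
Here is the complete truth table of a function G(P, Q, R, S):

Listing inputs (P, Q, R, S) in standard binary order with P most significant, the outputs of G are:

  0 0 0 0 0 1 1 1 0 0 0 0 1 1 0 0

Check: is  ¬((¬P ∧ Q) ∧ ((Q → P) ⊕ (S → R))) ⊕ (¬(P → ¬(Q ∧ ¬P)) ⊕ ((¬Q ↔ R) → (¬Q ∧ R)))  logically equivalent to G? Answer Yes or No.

Test each input against both G and the formula:
  P=0, Q=0, R=0, S=0: formula gives 0, G = 0 ✓
  P=0, Q=0, R=0, S=1: formula gives 0, G = 0 ✓
  P=0, Q=0, R=1, S=0: formula gives 0, G = 0 ✓
  P=0, Q=0, R=1, S=1: formula gives 0, G = 0 ✓
  … (the remaining 12 rows also agree.)
No disagreement on any input; they are logically equivalent.

Yes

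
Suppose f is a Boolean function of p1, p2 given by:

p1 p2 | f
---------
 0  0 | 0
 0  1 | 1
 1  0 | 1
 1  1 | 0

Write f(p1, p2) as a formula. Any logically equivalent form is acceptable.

The output is 1 exactly when an odd number of inputs are 1 — the 2-way XOR (parity).

f(p1, p2) = p1 xor p2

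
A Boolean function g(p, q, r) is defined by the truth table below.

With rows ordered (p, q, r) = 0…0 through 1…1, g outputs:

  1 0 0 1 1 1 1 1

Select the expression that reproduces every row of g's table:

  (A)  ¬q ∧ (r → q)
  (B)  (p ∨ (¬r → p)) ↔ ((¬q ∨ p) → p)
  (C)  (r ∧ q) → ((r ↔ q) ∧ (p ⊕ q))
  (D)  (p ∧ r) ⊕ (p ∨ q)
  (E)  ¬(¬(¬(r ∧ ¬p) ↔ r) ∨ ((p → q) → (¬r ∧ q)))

B

(A) disagrees with g on (0,1,1) (formula → 0, table → 1); rule it out.
(C) disagrees with g on (0,0,1) (formula → 1, table → 0); rule it out.
(D) disagrees with g on (0,0,0) (formula → 0, table → 1); rule it out.
(E) disagrees with g on (0,0,0) (formula → 0, table → 1); rule it out.
Only (B) survives; checking it on all 8 rows confirms it matches g.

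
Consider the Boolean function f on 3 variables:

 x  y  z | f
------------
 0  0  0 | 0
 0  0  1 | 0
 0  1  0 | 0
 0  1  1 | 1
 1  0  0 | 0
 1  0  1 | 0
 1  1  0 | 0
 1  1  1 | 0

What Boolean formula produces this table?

f(x, y, z) = (not x and y) and z

f is 1 on exactly one input, (0,1,1), whose minterm is ¬x·y·z. So f is just that conjunction.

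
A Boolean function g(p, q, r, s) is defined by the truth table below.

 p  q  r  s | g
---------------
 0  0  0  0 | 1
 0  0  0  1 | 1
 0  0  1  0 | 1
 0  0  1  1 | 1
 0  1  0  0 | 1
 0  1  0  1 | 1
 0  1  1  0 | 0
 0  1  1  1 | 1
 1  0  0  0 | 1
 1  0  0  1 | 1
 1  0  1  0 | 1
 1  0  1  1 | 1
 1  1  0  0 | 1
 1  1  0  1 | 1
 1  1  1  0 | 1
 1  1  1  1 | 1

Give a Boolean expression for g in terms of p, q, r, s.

g is 0 on exactly one input, (0,1,1,0), whose minterm is ¬p·q·r·¬s. So g is the negation of that single conjunction.

g(p, q, r, s) = ~(((~p & q) & r) & ~s)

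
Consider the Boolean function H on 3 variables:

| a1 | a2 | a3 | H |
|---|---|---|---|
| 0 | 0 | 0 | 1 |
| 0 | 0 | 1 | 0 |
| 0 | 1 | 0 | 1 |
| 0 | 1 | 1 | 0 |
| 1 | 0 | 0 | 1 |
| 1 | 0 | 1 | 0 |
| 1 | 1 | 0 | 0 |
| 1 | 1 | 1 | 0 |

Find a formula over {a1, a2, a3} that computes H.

The 1-rows are (0,0,0), (0,1,0), (1,0,0). Each contributes one minterm — ¬a1·¬a2·¬a3; ¬a1·a2·¬a3; a1·¬a2·¬a3 — and their disjunction is a sum-of-products form of H.

H(a1, a2, a3) = (((¬a1 ∧ ¬a2) ∧ ¬a3) ∨ ((¬a1 ∧ a2) ∧ ¬a3)) ∨ ((a1 ∧ ¬a2) ∧ ¬a3)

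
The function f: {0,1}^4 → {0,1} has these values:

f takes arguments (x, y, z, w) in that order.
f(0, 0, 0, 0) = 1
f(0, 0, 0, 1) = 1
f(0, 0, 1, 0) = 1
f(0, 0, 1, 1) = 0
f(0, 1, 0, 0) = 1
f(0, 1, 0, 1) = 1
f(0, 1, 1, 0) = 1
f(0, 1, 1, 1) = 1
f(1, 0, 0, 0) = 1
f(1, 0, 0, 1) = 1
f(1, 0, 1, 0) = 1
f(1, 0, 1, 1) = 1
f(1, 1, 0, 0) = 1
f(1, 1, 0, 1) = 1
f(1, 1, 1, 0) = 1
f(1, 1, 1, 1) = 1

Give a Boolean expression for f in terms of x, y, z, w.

f(x, y, z, w) = not (((not x and not y) and z) and w)

Only row (0,0,1,1) gives 0. So f is 1 everywhere except there — the complement of the minterm ¬x·¬y·z·w.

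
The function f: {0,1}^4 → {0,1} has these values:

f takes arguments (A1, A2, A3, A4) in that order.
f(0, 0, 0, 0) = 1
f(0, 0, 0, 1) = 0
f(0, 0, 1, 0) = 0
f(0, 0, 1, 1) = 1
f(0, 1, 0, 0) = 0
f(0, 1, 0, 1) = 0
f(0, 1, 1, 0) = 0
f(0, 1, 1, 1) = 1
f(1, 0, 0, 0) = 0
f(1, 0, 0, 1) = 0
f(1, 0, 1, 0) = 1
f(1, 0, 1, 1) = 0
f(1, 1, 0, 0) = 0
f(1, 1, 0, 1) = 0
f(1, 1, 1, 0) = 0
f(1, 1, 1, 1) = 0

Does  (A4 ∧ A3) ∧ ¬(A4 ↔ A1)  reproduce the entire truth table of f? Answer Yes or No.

No

Check the formula against f row by row:
  A1=0, A2=0, A3=0, A4=0: formula gives 0, but f = 1 ✗
Row (0,0,0,0) is a counterexample, so the formula is not equivalent to f.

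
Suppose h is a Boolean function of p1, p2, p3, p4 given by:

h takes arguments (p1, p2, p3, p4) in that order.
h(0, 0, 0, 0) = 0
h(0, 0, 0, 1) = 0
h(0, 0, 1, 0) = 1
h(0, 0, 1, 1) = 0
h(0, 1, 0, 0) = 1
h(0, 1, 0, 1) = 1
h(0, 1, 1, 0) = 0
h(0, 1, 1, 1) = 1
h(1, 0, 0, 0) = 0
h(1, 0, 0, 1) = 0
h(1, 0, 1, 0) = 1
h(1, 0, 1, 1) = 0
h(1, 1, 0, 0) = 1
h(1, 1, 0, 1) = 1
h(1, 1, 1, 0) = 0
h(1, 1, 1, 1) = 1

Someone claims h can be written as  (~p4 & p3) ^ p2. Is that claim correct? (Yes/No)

Yes

Test each input against both h and the formula:
  p1=0, p2=0, p3=0, p4=0: formula gives 0, h = 0 ✓
  p1=0, p2=0, p3=0, p4=1: formula gives 0, h = 0 ✓
  p1=0, p2=0, p3=1, p4=0: formula gives 1, h = 1 ✓
  p1=0, p2=0, p3=1, p4=1: formula gives 0, h = 0 ✓
  … (the remaining 12 rows also agree.)
All 16 rows match — the expression computes h exactly.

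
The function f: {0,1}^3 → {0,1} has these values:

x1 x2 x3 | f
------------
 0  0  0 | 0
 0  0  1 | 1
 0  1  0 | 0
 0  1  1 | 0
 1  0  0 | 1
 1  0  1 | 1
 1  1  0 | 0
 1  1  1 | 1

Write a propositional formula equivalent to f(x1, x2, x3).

f(x1, x2, x3) = ((((¬x1 ∧ ¬x2) ∧ x3) ∨ ((x1 ∧ ¬x2) ∧ ¬x3)) ∨ ((x1 ∧ ¬x2) ∧ x3)) ∨ ((x1 ∧ x2) ∧ x3)

Collect the rows where f=1 — (0,0,1), (1,0,0), (1,0,1), (1,1,1) — and write one minterm per row: ¬x1·¬x2·x3, x1·¬x2·¬x3, x1·¬x2·x3, x1·x2·x3. Their union (logical OR) reproduces the table exactly.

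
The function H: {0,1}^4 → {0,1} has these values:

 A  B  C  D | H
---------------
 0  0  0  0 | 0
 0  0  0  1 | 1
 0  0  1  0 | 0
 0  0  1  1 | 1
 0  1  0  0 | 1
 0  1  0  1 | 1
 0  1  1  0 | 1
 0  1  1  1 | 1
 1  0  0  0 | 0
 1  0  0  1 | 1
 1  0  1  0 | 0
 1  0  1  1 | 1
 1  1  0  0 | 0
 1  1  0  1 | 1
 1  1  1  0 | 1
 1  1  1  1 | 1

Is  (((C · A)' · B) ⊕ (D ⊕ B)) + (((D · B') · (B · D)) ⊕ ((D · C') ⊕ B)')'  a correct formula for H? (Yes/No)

No

Evaluate (((C · A)' · B) ⊕ (D ⊕ B)) + (((D · B') · (B · D)) ⊕ ((D · C') ⊕ B)')' on each row and compare to H:
  A=0, B=0, C=0, D=0: formula gives 0, H = 0 ✓
  A=0, B=0, C=0, D=1: formula gives 1, H = 1 ✓
  A=0, B=0, C=1, D=0: formula gives 0, H = 0 ✓
  A=0, B=0, C=1, D=1: formula gives 1, H = 1 ✓
  …
  A=1, B=1, C=0, D=0: formula gives 1, but H = 0 ✗
A single disagreement suffices: at (1,1,0,0) they differ, so the formula does not compute H.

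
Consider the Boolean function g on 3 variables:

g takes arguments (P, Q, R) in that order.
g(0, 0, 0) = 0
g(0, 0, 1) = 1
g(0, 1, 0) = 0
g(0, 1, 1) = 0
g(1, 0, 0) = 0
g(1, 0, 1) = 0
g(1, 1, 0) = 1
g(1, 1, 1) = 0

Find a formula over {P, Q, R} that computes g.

Collect the rows where g=1 — (0,0,1), (1,1,0) — and write one minterm per row: ¬P·¬Q·R, P·Q·¬R. Their union (logical OR) reproduces the table exactly.

g(P, Q, R) = ((¬P ∧ ¬Q) ∧ R) ∨ ((P ∧ Q) ∧ ¬R)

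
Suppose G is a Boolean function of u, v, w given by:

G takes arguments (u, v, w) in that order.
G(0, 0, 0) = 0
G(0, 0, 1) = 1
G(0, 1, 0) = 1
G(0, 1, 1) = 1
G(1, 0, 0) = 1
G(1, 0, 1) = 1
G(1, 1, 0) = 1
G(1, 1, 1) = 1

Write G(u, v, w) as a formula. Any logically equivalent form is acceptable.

G(u, v, w) = (u ∨ v) ∨ w

The output is 1 whenever at least one input is 1 — the OR of all inputs.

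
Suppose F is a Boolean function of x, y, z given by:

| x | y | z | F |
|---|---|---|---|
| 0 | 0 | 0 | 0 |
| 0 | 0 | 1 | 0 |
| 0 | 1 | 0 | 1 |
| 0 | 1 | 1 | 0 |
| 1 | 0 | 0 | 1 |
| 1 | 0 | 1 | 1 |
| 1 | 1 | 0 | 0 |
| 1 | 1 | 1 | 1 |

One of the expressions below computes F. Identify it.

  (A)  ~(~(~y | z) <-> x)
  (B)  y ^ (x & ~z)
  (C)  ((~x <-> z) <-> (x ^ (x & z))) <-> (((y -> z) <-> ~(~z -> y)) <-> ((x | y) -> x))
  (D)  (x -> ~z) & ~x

(B) disagrees with F on (0,1,1) (formula → 1, table → 0); rule it out.
(C) disagrees with F on (0,0,0) (formula → 1, table → 0); rule it out.
(D) disagrees with F on (0,0,0) (formula → 1, table → 0); rule it out.
That leaves (A). Evaluating it on every row reproduces the table of F exactly.

A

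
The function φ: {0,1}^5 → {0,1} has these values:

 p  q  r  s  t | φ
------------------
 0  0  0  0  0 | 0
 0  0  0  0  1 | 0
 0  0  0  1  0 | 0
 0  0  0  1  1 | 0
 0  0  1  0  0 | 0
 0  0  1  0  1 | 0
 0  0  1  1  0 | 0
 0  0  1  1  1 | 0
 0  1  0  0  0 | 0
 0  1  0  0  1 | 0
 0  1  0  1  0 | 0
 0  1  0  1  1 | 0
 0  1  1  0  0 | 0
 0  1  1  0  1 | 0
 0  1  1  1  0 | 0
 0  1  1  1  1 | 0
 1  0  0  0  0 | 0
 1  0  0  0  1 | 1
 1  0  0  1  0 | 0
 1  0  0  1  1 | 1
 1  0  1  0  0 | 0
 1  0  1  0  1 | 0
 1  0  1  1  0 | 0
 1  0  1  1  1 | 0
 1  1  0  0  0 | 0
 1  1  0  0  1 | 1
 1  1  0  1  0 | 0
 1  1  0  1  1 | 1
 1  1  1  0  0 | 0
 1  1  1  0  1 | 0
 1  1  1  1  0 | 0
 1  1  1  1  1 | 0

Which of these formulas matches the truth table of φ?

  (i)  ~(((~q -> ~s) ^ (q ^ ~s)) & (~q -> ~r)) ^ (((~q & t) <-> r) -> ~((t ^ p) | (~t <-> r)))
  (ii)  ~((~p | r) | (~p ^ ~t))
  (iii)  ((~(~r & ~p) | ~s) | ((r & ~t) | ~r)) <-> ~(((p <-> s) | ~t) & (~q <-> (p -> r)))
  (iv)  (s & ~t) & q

ii

(i): at (0,0,1,0,1) it gives 1, but φ = 0 — eliminated.
(iii): at (0,0,0,1,1) it gives 1, but φ = 0 — eliminated.
(iv): at (0,1,0,1,0) it gives 1, but φ = 0 — eliminated.
(ii) is the remaining candidate, and it agrees with φ on all 32 inputs.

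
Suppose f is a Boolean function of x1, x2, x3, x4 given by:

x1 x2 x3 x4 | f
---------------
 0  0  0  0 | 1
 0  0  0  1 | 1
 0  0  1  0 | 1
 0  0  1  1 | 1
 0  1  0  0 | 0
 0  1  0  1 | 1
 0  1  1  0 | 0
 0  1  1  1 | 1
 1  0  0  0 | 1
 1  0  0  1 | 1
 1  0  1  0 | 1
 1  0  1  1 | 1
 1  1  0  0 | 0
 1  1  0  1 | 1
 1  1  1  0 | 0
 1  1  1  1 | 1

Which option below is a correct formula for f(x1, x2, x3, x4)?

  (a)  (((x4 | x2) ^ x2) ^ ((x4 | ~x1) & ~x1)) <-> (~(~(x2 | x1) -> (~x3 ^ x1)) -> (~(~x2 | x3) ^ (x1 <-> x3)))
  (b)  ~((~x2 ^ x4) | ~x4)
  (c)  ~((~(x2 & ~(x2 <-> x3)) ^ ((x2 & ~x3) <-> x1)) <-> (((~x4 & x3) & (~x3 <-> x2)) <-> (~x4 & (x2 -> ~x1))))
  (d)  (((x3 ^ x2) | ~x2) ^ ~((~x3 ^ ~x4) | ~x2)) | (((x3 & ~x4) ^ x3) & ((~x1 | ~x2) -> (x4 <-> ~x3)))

(a): at (0,0,0,1) it gives 0, but f = 1 — eliminated.
(b): at (0,0,0,0) it gives 0, but f = 1 — eliminated.
(c): at (0,0,0,0) it gives 0, but f = 1 — eliminated.
That leaves (d). Evaluating it on every row reproduces the table of f exactly.

d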